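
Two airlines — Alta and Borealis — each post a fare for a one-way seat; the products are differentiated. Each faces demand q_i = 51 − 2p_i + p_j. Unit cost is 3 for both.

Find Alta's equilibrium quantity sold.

Alta's profit: π = (p_{Alta} − 3)(51 − 2p_{Alta} + p_{Borealis}).
∂π/∂p_{Alta} = 57 − 4p_{Alta} + p_{Borealis} = 0 ⇒ p_{Alta} = 14.25 + 0.25p_{Borealis}.
By symmetry p_{Borealis} = p_{Alta}; substituting into the reaction function, 0.75p_{Alta} = 14.25 and p_{Alta} = 19.
q_{Alta} = 51 − 2·19 + 19 = 32.

32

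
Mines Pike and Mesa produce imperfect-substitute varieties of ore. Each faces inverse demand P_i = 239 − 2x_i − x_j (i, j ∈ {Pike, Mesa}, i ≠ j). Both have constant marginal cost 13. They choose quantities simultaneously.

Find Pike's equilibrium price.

103.4

Mine Pike's profit: π = x_{Pike}(239 − 2x_{Pike} − x_{Mesa}) − 13x_{Pike}.
∂π/∂x_{Pike} = 226 − 4x_{Pike} − x_{Mesa} = 0 ⇒ x_{Pike} = 56.5 − 0.25x_{Mesa}.
The game is symmetric, so in equilibrium x_{Mesa} = x_{Pike}: the reaction function gives 1.25x_{Pike} = 56.5, hence x_{Pike} = 45.2.
P_{Pike} = 239 − 2·45.2 − 45.2 = 103.4.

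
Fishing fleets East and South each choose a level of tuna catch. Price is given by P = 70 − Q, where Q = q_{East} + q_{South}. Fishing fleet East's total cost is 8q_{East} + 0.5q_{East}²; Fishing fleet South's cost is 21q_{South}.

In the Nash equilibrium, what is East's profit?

Fishing fleet East's profit: π = q_{East}(70 − (q_{East} + q_{South})) − 8q_{East} − 0.5q_{East}².
∂π/∂q_{East} = 62 − 3q_{East} − q_{South} = 0, so q_{East} = 62/3 − (1/3)q_{South}.
For South: ∂π/∂q_{South} = 49 − 2q_{South} − q_{East} = 0 ⇒ q_{South} = 24.5 − 0.5q_{East}.
Solving the two reaction functions simultaneously: (1 − (−1/3)(−0.5))q_{East} = 62/3 − (1/3)·24.5, so (5/6)q_{East} = 12.5 and q_{East} = 15.
Then q_{South} = 24.5 − 0.5·15 = 17.
Price P = 70 − 32 = 38.
East's profit: (38 − 8)·15 − 0.5(15)² = 337.5.

337.5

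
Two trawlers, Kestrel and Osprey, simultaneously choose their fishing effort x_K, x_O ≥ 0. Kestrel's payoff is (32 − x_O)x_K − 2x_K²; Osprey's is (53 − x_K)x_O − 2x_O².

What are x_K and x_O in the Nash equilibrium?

5, 12

Expanding Kestrel's payoff: 32x_K − x_Ox_K − 2x_K².
∂π/∂x_K = 32 − x_O − 4x_K = 0, so x_K = 8 − 0.25x_O.
Likewise for Osprey: x_O = 13.25 − 0.25x_K.
Plugging x_O into Kestrel's best response: x_K = 8 − 0.25(13.25 − 0.25x_K) ⇒ 0.9375x_K = 4.6875, so x_K = 5.
Then x_O = 13.25 − 0.25·5 = 12.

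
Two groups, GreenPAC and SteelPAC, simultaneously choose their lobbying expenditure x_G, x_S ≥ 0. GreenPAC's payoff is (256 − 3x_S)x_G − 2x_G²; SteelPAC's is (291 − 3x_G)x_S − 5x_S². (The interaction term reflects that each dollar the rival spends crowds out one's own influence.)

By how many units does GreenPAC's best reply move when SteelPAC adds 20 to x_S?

-15

Expanding GreenPAC's payoff: 256x_G − 3x_Sx_G − 2x_G².
∂π/∂x_G = 256 − 3x_S − 4x_G = 0, so x_G = 64 − 0.75x_S.
The reaction-function slope is −0.75, so a 20-unit rise in x_S moves x_G by −0.75 × 20 = −15. GreenPAC's best response falls — the actions are strategic substitutes.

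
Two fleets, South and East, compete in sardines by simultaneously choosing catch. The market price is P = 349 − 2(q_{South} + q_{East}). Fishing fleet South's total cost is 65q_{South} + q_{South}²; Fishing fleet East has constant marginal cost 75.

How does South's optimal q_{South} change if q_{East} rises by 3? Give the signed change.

Fishing fleet South's profit: π = q_{South}(349 − 2(q_{South} + q_{East})) − 65q_{South} − q_{South}².
∂π/∂q_{South} = 284 − 6q_{South} − 2q_{East} = 0, so q_{South} = 142/3 − (1/3)q_{East}.
The reaction-function slope is −1/3, so a 3-unit rise in q_{East} moves q_{South} by −1/3 × 3 = −1. South's best response falls — the actions are strategic substitutes.

-1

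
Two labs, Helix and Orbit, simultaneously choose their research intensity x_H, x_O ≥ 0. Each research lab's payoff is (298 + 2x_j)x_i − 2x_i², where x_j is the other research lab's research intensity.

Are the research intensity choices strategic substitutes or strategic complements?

strategic complements

Helix's payoff is (298 + 2x_O)x_H − 2x_H².
∂π/∂x_H = 298 + 2x_O − 4x_H = 0, so x_H = 74.5 + 0.5x_O.
The best-response slope dx_H/dx_O = 0.5 > 0: the reaction function is upward-sloping, so the choices are strategic complements.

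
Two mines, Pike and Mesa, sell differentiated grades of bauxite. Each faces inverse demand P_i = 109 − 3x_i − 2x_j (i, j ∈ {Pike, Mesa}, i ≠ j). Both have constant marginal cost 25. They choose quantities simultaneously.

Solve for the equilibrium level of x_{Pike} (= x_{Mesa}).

Mine Pike's profit: π = x_{Pike}(109 − 3x_{Pike} − 2x_{Mesa}) − 25x_{Pike}.
∂π/∂x_{Pike} = 84 − 6x_{Pike} − 2x_{Mesa} = 0 ⇒ x_{Pike} = 14 − (1/3)x_{Mesa}.
The game is symmetric, so in equilibrium x_{Mesa} = x_{Pike}: the reaction function gives (4/3)x_{Pike} = 14, hence x_{Pike} = 10.5.

10.5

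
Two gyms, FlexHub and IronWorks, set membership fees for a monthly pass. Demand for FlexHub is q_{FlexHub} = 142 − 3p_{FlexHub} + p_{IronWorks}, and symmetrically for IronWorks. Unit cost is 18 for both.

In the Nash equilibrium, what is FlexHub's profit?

1348.32

FlexHub's profit: π = (p_{FlexHub} − 18)(142 − 3p_{FlexHub} + p_{IronWorks}).
∂π/∂p_{FlexHub} = 196 − 6p_{FlexHub} + p_{IronWorks} = 0 ⇒ p_{FlexHub} = 98/3 + (1/6)p_{IronWorks}.
The game is symmetric, so in equilibrium p_{IronWorks} = p_{FlexHub}: the reaction function gives (5/6)p_{FlexHub} = 98/3, hence p_{FlexHub} = 39.2.
q_{FlexHub} = 142 − 3·39.2 + 39.2 = 63.6.
Profit = (39.2 − 18)·63.6 = 1348.32.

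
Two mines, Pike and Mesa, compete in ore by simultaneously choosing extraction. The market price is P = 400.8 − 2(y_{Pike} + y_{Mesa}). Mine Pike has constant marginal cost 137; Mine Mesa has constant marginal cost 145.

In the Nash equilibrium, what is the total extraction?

Mine Pike's profit: π = y_{Pike}(400.8 − 2(y_{Pike} + y_{Mesa})) − 137y_{Pike}.
∂π/∂y_{Pike} = 263.8 − 4y_{Pike} − 2y_{Mesa} = 0, so y_{Pike} = 65.95 − 0.5y_{Mesa}.
By the same steps for Mesa: y_{Mesa} = 63.95 − 0.5y_{Pike}.
Solving the two reaction functions simultaneously: (1 − (−0.5)(−0.5))y_{Pike} = 65.95 − 0.5·63.95, so 0.75y_{Pike} = 33.975 and y_{Pike} = 45.3.
Then y_{Mesa} = 63.95 − 0.5·45.3 = 41.3.
Total extraction: 45.3 + 41.3 = 86.6.

86.6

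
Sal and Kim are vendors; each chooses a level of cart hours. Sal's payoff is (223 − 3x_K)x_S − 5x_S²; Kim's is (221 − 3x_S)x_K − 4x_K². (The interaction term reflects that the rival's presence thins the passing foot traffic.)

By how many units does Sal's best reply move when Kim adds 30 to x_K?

-9

Expanding Sal's payoff: 223x_S − 3x_Kx_S − 5x_S².
∂π/∂x_S = 223 − 3x_K − 10x_S = 0, so x_S = 22.3 − 0.3x_K.
The reaction-function slope is −0.3, so a 30-unit rise in x_K moves x_S by −0.3 × 30 = −9. Sal's best response falls — the actions are strategic substitutes.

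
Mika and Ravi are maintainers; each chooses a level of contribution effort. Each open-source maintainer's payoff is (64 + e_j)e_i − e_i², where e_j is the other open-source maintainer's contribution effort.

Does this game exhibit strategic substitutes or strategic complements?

strategic complements

Mika's payoff is (64 + e_R)e_M − e_M².
∂π/∂e_M = 64 + e_R − 2e_M = 0, so e_M = 32 + 0.5e_R.
The best-response slope de_M/de_R = 0.5 > 0: the reaction function is upward-sloping, so the choices are strategic complements.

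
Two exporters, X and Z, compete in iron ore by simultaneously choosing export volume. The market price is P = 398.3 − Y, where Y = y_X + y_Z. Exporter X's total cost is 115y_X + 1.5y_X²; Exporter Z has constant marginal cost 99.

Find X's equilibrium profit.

Exporter X's profit: π = y_X(398.3 − (y_X + y_Z)) − 115y_X − 1.5y_X².
∂π/∂y_X = 283.3 − 5y_X − y_Z = 0, so y_X = 56.66 − 0.2y_Z.
For Z: ∂π/∂y_Z = 299.3 − 2y_Z − y_X = 0 ⇒ y_Z = 149.65 − 0.5y_X.
Substituting the second reaction function into the first: y_X = 56.66 − 0.2(149.65 − 0.5y_X), which gives 0.9y_X = 26.73 ⇒ y_X = 29.7.
Then y_Z = 149.65 − 0.5·29.7 = 134.8.
Price P = 398.3 − 164.5 = 233.8.
X's profit: (233.8 − 115)·29.7 − 1.5(29.7)² = 2205.225.

2205.225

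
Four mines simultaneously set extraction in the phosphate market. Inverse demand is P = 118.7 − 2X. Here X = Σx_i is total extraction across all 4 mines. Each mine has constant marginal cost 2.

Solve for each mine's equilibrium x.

A representative mine's profit is π_i = x_i(118.7 − 2X) − 2x_i, with X = x_i + Σ_{j≠i} x_j.
First-order condition: 116.7 − 4x_i − 2Σ_{j≠i} x_j = 0.
Imposing symmetry (x_j = x for all j) turns Σ_{j≠i} x_j into 3x, so 116.7 = 10x and x = 11.67.

11.67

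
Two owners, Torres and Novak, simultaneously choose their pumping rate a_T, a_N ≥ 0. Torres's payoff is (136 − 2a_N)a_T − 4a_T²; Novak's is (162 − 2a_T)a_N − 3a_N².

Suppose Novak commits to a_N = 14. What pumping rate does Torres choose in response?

13.5

Expanding Torres's payoff: 136a_T − 2a_Na_T − 4a_T².
∂π/∂a_T = 136 − 2a_N − 8a_T = 0, so a_T = 17 − 0.25a_N.
At a_N = 14: a_T = 17 − 0.25·14 = 13.5.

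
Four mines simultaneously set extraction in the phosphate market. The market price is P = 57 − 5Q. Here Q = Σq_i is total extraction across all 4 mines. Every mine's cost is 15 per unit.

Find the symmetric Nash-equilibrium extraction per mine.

1.68

A representative mine's profit is π_i = q_i(57 − 5Q) − 15q_i, with Q = q_i + Σ_{j≠i} q_j.
First-order condition: 42 − 10q_i − 5Σ_{j≠i} q_j = 0.
Imposing symmetry (q_j = q for all j) turns Σ_{j≠i} q_j into 3q, so 42 = 25q and q = 1.68.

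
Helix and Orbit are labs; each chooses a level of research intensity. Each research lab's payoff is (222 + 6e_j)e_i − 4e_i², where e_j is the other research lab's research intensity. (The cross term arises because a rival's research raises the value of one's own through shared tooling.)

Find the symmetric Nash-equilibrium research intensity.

111

Helix's payoff is (222 + 6e_O)e_H − 4e_H².
∂π/∂e_H = 222 + 6e_O − 8e_H = 0, so e_H = 27.75 + 0.75e_O.
The game is symmetric, so in equilibrium e_O = e_H: the reaction function gives 0.25e_H = 27.75, hence e_H = 111.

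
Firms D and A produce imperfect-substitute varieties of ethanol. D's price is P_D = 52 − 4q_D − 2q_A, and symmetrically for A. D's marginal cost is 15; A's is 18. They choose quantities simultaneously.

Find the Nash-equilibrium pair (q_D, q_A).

3.8, 3.3

Firm D's profit: π = q_D(52 − 4q_D − 2q_A) − 15q_D.
∂π/∂q_D = 37 − 8q_D − 2q_A = 0 ⇒ q_D = 4.625 − 0.25q_A.
Similarly q_A = 4.25 − 0.25q_D.
Solving the two reaction functions simultaneously: (1 − (−0.25)(−0.25))q_D = 4.625 − 0.25·4.25, so 0.9375q_D = 3.5625 and q_D = 3.8.
Then q_A = 4.25 − 0.25·3.8 = 3.3.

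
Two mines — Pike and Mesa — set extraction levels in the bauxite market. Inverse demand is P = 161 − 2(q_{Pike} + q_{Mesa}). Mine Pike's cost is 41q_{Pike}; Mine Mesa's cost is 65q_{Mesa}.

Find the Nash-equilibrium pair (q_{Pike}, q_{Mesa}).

24, 12

Mine Pike's profit: π = q_{Pike}(161 − 2(q_{Pike} + q_{Mesa})) − 41q_{Pike}.
∂π/∂q_{Pike} = 120 − 4q_{Pike} − 2q_{Mesa} = 0, so q_{Pike} = 30 − 0.5q_{Mesa}.
By the same steps for Mesa: q_{Mesa} = 24 − 0.5q_{Pike}.
Plugging q_{Mesa} into Pike's best response: q_{Pike} = 30 − 0.5(24 − 0.5q_{Pike}) ⇒ 0.75q_{Pike} = 18, so q_{Pike} = 24.
Then q_{Mesa} = 24 − 0.5·24 = 12.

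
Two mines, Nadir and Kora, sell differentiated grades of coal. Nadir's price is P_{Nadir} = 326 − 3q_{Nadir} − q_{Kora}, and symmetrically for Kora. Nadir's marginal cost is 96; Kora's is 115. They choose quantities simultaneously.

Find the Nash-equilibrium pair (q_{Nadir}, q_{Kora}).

Mine Nadir's profit: π = q_{Nadir}(326 − 3q_{Nadir} − q_{Kora}) − 96q_{Nadir}.
∂π/∂q_{Nadir} = 230 − 6q_{Nadir} − q_{Kora} = 0 ⇒ q_{Nadir} = 115/3 − (1/6)q_{Kora}.
Similarly q_{Kora} = 211/6 − (1/6)q_{Nadir}.
Solving the two reaction functions simultaneously: (1 − (−1/6)(−1/6))q_{Nadir} = 115/3 − (1/6)·(211/6), so (35/36)q_{Nadir} = 1169/36 and q_{Nadir} = 33.4.
Then q_{Kora} = 211/6 − (1/6)·33.4 = 29.6.

33.4, 29.6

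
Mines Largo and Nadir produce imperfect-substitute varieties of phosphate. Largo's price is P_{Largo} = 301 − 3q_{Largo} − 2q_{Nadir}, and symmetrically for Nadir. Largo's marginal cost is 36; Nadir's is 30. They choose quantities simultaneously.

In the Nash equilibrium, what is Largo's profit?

3217.6875

Mine Largo's profit: π = q_{Largo}(301 − 3q_{Largo} − 2q_{Nadir}) − 36q_{Largo}.
∂π/∂q_{Largo} = 265 − 6q_{Largo} − 2q_{Nadir} = 0 ⇒ q_{Largo} = 265/6 − (1/3)q_{Nadir}.
Similarly q_{Nadir} = 271/6 − (1/3)q_{Largo}.
Plugging q_{Nadir} into Largo's best response: q_{Largo} = 265/6 − (1/3)(271/6 − (1/3)q_{Largo}) ⇒ (8/9)q_{Largo} = 262/9, so q_{Largo} = 32.75.
Then q_{Nadir} = 271/6 − (1/3)·32.75 = 34.25.
P_{Largo} = 301 − 3·32.75 − 2·34.25 = 134.25.
Profit = (134.25 − 36)·32.75 = 3217.6875.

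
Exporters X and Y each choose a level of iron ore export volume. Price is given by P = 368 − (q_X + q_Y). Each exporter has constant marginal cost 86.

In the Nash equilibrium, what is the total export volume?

188

Exporter X's profit: π = q_X(368 − (q_X + q_Y)) − 86q_X.
∂π/∂q_X = 282 − 2q_X − q_Y = 0, so q_X = 141 − 0.5q_Y.
By symmetry q_Y = q_X; substituting into the reaction function, 1.5q_X = 141 and q_X = 94.
Total export volume: 94 + 94 = 188.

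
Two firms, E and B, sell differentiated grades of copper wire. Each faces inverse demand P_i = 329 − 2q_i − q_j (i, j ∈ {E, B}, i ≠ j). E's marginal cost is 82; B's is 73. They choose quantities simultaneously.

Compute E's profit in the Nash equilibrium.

4762.88

Firm E's profit: π = q_E(329 − 2q_E − q_B) − 82q_E.
∂π/∂q_E = 247 − 4q_E − q_B = 0 ⇒ q_E = 61.75 − 0.25q_B.
Similarly q_B = 64 − 0.25q_E.
Plugging q_B into E's best response: q_E = 61.75 − 0.25(64 − 0.25q_E) ⇒ 0.9375q_E = 45.75, so q_E = 48.8.
Then q_B = 64 − 0.25·48.8 = 51.8.
P_E = 329 − 2·48.8 − 51.8 = 179.6.
Profit = (179.6 − 82)·48.8 = 4762.88.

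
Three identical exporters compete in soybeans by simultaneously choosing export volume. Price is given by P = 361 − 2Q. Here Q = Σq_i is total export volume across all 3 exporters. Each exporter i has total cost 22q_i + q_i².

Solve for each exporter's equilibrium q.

33.9

A representative exporter's profit is π_i = q_i(361 − 2Q) − 22q_i − q_i², with Q = q_i + Σ_{j≠i} q_j.
First-order condition: 339 − 6q_i − 2Σ_{j≠i} q_j = 0.
Imposing symmetry (q_j = q for all j) turns Σ_{j≠i} q_j into 2q, so 339 = 10q and q = 33.9.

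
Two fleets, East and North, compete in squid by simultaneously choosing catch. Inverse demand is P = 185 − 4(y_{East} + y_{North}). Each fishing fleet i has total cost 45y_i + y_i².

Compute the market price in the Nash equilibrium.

Fishing fleet East's profit: π = y_{East}(185 − 4(y_{East} + y_{North})) − 45y_{East} − y_{East}².
∂π/∂y_{East} = 140 − 10y_{East} − 4y_{North} = 0, so y_{East} = 14 − 0.4y_{North}.
By symmetry y_{North} = y_{East}; substituting into the reaction function, 1.4y_{East} = 14 and y_{East} = 10.
Equilibrium price: P = 185 − 4·20 = 105.

105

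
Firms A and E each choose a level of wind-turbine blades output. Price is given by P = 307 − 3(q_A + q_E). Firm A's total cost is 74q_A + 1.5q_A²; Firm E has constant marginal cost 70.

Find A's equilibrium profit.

Firm A's profit: π = q_A(307 − 3(q_A + q_E)) − 74q_A − 1.5q_A².
∂π/∂q_A = 233 − 9q_A − 3q_E = 0, so q_A = 233/9 − (1/3)q_E.
For E: ∂π/∂q_E = 237 − 6q_E − 3q_A = 0 ⇒ q_E = 39.5 − 0.5q_A.
Plugging q_E into A's best response: q_A = 233/9 − (1/3)(39.5 − 0.5q_A) ⇒ (5/6)q_A = 229/18, so q_A = 229/15.
Then q_E = 39.5 − 0.5·(229/15) = 478/15.
Price P = 307 − 3·(707/15) = 165.6.
A's profit: (165.6 − 74)·(229/15) − 1.5(229/15)² = 1048.82.

1048.82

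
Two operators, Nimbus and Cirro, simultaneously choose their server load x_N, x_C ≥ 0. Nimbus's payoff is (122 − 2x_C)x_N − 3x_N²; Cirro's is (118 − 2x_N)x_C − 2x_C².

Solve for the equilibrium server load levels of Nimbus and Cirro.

Expanding Nimbus's payoff: 122x_N − 2x_Cx_N − 3x_N².
∂π/∂x_N = 122 − 2x_C − 6x_N = 0, so x_N = 61/3 − (1/3)x_C.
Likewise for Cirro: x_C = 29.5 − 0.5x_N.
Solving the two reaction functions simultaneously: (1 − (−1/3)(−0.5))x_N = 61/3 − (1/3)·29.5, so (5/6)x_N = 10.5 and x_N = 12.6.
Then x_C = 29.5 − 0.5·12.6 = 23.2.

12.6, 23.2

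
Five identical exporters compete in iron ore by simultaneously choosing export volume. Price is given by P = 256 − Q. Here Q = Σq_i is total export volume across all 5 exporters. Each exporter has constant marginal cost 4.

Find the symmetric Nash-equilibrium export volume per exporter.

A representative exporter's profit is π_i = q_i(256 − Q) − 4q_i, with Q = q_i + Σ_{j≠i} q_j.
First-order condition: 252 − 2q_i − Σ_{j≠i} q_j = 0.
In a symmetric equilibrium every exporter chooses the same q, so Σ_{j≠i} q_j = 4q. The condition becomes 252 − 6q = 0, giving q = 252/6 = 42.

42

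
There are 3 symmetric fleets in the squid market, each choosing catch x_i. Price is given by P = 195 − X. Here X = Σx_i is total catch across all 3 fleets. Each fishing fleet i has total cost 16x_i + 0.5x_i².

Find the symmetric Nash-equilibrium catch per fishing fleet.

A representative fishing fleet's profit is π_i = x_i(195 − X) − 16x_i − 0.5x_i², with X = x_i + Σ_{j≠i} x_j.
First-order condition: 179 − 3x_i − Σ_{j≠i} x_j = 0.
Imposing symmetry (x_j = x for all j) turns Σ_{j≠i} x_j into 2x, so 179 = 5x and x = 35.8.

35.8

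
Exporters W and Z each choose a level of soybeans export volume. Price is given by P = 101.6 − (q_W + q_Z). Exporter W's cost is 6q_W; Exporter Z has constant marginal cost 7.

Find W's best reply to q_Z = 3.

Exporter W's profit: π = q_W(101.6 − (q_W + q_Z)) − 6q_W.
∂π/∂q_W = 95.6 − 2q_W − q_Z = 0, so q_W = 47.8 − 0.5q_Z.
At q_Z = 3: q_W = 47.8 − 0.5·3 = 46.3.

46.3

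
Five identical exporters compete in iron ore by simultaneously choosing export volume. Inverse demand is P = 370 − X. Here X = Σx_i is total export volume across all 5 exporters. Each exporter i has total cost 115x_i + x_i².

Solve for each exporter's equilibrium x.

31.875

A representative exporter's profit is π_i = x_i(370 − X) − 115x_i − x_i², with X = x_i + Σ_{j≠i} x_j.
First-order condition: 255 − 4x_i − Σ_{j≠i} x_j = 0.
Imposing symmetry (x_j = x for all j) turns Σ_{j≠i} x_j into 4x, so 255 = 8x and x = 31.875.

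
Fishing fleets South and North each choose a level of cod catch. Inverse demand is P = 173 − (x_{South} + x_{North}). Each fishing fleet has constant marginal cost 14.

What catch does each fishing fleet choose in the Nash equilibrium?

Fishing fleet South's profit: π = x_{South}(173 − (x_{South} + x_{North})) − 14x_{South}.
∂π/∂x_{South} = 159 − 2x_{South} − x_{North} = 0, so x_{South} = 79.5 − 0.5x_{North}.
The game is symmetric, so in equilibrium x_{North} = x_{South}: the reaction function gives 1.5x_{South} = 79.5, hence x_{South} = 53.

53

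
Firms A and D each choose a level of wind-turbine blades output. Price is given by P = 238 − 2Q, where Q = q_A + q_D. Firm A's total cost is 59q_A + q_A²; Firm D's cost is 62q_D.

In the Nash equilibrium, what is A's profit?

Firm A's profit: π = q_A(238 − 2(q_A + q_D)) − 59q_A − q_A².
∂π/∂q_A = 179 − 6q_A − 2q_D = 0, so q_A = 179/6 − (1/3)q_D.
For D: ∂π/∂q_D = 176 − 4q_D − 2q_A = 0 ⇒ q_D = 44 − 0.5q_A.
Plugging q_D into A's best response: q_A = 179/6 − (1/3)(44 − 0.5q_A) ⇒ (5/6)q_A = 91/6, so q_A = 18.2.
Then q_D = 44 − 0.5·18.2 = 34.9.
Price P = 238 − 2·53.1 = 131.8.
A's profit: (131.8 − 59)·18.2 − (18.2)² = 993.72.

993.72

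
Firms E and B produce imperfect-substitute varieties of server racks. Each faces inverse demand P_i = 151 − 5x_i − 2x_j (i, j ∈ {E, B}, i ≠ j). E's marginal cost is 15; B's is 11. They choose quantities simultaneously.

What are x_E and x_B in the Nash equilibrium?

Firm E's profit: π = x_E(151 − 5x_E − 2x_B) − 15x_E.
∂π/∂x_E = 136 − 10x_E − 2x_B = 0 ⇒ x_E = 13.6 − 0.2x_B.
Similarly x_B = 14 − 0.2x_E.
Solving the two reaction functions simultaneously: (1 − (−0.2)(−0.2))x_E = 13.6 − 0.2·14, so 0.96x_E = 10.8 and x_E = 11.25.
Then x_B = 14 − 0.2·11.25 = 11.75.

11.25, 11.75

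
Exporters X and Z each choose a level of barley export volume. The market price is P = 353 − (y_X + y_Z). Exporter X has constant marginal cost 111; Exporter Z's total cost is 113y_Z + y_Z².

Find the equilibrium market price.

Exporter X's profit: π = y_X(353 − (y_X + y_Z)) − 111y_X.
∂π/∂y_X = 242 − 2y_X − y_Z = 0, so y_X = 121 − 0.5y_Z.
For Z: ∂π/∂y_Z = 240 − 4y_Z − y_X = 0 ⇒ y_Z = 60 − 0.25y_X.
Solving the two reaction functions simultaneously: (1 − (−0.5)(−0.25))y_X = 121 − 0.5·60, so 0.875y_X = 91 and y_X = 104.
Then y_Z = 60 − 0.25·104 = 34.
Equilibrium price: P = 353 − 138 = 215.

215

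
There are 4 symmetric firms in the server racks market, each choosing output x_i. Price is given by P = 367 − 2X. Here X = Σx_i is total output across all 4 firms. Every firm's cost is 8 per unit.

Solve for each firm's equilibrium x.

A representative firm's profit is π_i = x_i(367 − 2X) − 8x_i, with X = x_i + Σ_{j≠i} x_j.
First-order condition: 359 − 4x_i − 2Σ_{j≠i} x_j = 0.
With identical firms, set every x_j = x: then 359 − 4x − 6x = 0, i.e. x = 359/10 = 35.9.

35.9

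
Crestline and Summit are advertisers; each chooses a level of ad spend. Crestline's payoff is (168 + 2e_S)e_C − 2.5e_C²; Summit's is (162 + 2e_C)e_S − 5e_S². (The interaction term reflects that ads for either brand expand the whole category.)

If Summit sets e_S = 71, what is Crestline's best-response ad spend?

Expanding Crestline's payoff: 168e_C + 2e_Se_C − 2.5e_C².
∂π/∂e_C = 168 + 2e_S − 5e_C = 0, so e_C = 33.6 + 0.4e_S.
At e_S = 71: e_C = 33.6 + 0.4·71 = 62.

62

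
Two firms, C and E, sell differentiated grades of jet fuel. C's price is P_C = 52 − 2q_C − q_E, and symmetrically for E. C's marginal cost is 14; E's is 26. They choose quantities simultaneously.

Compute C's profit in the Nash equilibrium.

141.12

Firm C's profit: π = q_C(52 − 2q_C − q_E) − 14q_C.
∂π/∂q_C = 38 − 4q_C − q_E = 0 ⇒ q_C = 9.5 − 0.25q_E.
Similarly q_E = 6.5 − 0.25q_C.
Plugging q_E into C's best response: q_C = 9.5 − 0.25(6.5 − 0.25q_C) ⇒ 0.9375q_C = 7.875, so q_C = 8.4.
Then q_E = 6.5 − 0.25·8.4 = 4.4.
P_C = 52 − 2·8.4 − 4.4 = 30.8.
Profit = (30.8 − 14)·8.4 = 141.12.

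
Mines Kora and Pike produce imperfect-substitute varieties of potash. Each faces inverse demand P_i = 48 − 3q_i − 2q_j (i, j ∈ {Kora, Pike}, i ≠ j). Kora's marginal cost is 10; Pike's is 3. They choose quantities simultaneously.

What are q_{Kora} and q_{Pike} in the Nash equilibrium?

Mine Kora's profit: π = q_{Kora}(48 − 3q_{Kora} − 2q_{Pike}) − 10q_{Kora}.
∂π/∂q_{Kora} = 38 − 6q_{Kora} − 2q_{Pike} = 0 ⇒ q_{Kora} = 19/3 − (1/3)q_{Pike}.
Similarly q_{Pike} = 7.5 − (1/3)q_{Kora}.
Plugging q_{Pike} into Kora's best response: q_{Kora} = 19/3 − (1/3)(7.5 − (1/3)q_{Kora}) ⇒ (8/9)q_{Kora} = 23/6, so q_{Kora} = 4.3125.
Then q_{Pike} = 7.5 − (1/3)·4.3125 = 6.0625.

4.3125, 6.0625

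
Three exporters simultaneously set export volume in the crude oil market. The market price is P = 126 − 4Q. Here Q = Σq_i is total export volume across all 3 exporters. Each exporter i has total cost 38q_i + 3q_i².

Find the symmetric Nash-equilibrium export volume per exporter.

A representative exporter's profit is π_i = q_i(126 − 4Q) − 38q_i − 3q_i², with Q = q_i + Σ_{j≠i} q_j.
First-order condition: 88 − 14q_i − 4Σ_{j≠i} q_j = 0.
In a symmetric equilibrium every exporter chooses the same q, so Σ_{j≠i} q_j = 2q. The condition becomes 88 − 22q = 0, giving q = 88/22 = 4.

4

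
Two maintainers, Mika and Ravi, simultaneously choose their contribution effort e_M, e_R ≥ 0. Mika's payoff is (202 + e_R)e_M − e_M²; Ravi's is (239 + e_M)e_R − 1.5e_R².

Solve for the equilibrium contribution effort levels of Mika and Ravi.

Expanding Mika's payoff: 202e_M + e_Re_M − e_M².
∂π/∂e_M = 202 + e_R − 2e_M = 0, so e_M = 101 + 0.5e_R.
Likewise for Ravi: e_R = 239/3 + (1/3)e_M.
Solving the two reaction functions simultaneously: (1 − (0.5)(1/3))e_M = 101 + 0.5·(239/3), so (5/6)e_M = 845/6 and e_M = 169.
Then e_R = 239/3 + (1/3)·169 = 136.

169, 136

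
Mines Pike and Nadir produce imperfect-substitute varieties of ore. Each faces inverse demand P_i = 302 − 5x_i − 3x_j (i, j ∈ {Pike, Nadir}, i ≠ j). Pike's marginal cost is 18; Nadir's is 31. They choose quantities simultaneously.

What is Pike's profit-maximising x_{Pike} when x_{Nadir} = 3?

27.5

Mine Pike's profit: π = x_{Pike}(302 − 5x_{Pike} − 3x_{Nadir}) − 18x_{Pike}.
∂π/∂x_{Pike} = 284 − 10x_{Pike} − 3x_{Nadir} = 0 ⇒ x_{Pike} = 28.4 − 0.3x_{Nadir}.
At x_{Nadir} = 3: x_{Pike} = 28.4 − 0.3·3 = 27.5.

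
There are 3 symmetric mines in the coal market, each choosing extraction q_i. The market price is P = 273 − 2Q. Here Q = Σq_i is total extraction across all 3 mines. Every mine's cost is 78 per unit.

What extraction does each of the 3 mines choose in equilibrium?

24.375

A representative mine's profit is π_i = q_i(273 − 2Q) − 78q_i, with Q = q_i + Σ_{j≠i} q_j.
First-order condition: 195 − 4q_i − 2Σ_{j≠i} q_j = 0.
Imposing symmetry (q_j = q for all j) turns Σ_{j≠i} q_j into 2q, so 195 = 8q and q = 24.375.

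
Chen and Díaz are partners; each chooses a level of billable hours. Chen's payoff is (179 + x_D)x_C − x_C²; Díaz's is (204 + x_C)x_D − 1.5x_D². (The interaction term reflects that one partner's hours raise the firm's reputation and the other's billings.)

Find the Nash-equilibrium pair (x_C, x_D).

148.2, 117.4

Expanding Chen's payoff: 179x_C + x_Dx_C − x_C².
∂π/∂x_C = 179 + x_D − 2x_C = 0, so x_C = 89.5 + 0.5x_D.
Likewise for Díaz: x_D = 68 + (1/3)x_C.
Solving the two reaction functions simultaneously: (1 − (0.5)(1/3))x_C = 89.5 + 0.5·68, so (5/6)x_C = 123.5 and x_C = 148.2.
Then x_D = 68 + (1/3)·148.2 = 117.4.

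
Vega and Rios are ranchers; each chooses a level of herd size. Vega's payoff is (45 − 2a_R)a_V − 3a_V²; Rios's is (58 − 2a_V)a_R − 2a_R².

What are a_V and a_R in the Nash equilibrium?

3.2, 12.9

Expanding Vega's payoff: 45a_V − 2a_Ra_V − 3a_V².
∂π/∂a_V = 45 − 2a_R − 6a_V = 0, so a_V = 7.5 − (1/3)a_R.
Likewise for Rios: a_R = 14.5 − 0.5a_V.
Substituting the second reaction function into the first: a_V = 7.5 − (1/3)(14.5 − 0.5a_V), which gives (5/6)a_V = 8/3 ⇒ a_V = 3.2.
Then a_R = 14.5 − 0.5·3.2 = 12.9.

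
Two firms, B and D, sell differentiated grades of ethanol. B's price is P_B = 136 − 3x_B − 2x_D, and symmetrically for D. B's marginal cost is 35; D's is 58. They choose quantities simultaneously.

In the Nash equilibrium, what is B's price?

77.1875

Firm B's profit: π = x_B(136 − 3x_B − 2x_D) − 35x_B.
∂π/∂x_B = 101 − 6x_B − 2x_D = 0 ⇒ x_B = 101/6 − (1/3)x_D.
Similarly x_D = 13 − (1/3)x_B.
Plugging x_D into B's best response: x_B = 101/6 − (1/3)(13 − (1/3)x_B) ⇒ (8/9)x_B = 12.5, so x_B = 14.0625.
Then x_D = 13 − (1/3)·14.0625 = 8.3125.
P_B = 136 − 3·14.0625 − 2·8.3125 = 77.1875.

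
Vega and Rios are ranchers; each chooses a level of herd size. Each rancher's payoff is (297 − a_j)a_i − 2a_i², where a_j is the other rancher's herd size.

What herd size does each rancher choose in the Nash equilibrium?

59.4

Vega's payoff is (297 − a_R)a_V − 2a_V².
∂π/∂a_V = 297 − a_R − 4a_V = 0, so a_V = 74.25 − 0.25a_R.
By symmetry a_R = a_V; substituting into the reaction function, 1.25a_V = 74.25 and a_V = 59.4.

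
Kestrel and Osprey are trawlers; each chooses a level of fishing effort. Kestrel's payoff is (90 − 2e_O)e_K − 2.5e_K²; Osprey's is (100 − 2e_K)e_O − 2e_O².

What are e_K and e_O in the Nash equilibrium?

Expanding Kestrel's payoff: 90e_K − 2e_Oe_K − 2.5e_K².
∂π/∂e_K = 90 − 2e_O − 5e_K = 0, so e_K = 18 − 0.4e_O.
Likewise for Osprey: e_O = 25 − 0.5e_K.
Substituting the second reaction function into the first: e_K = 18 − 0.4(25 − 0.5e_K), which gives 0.8e_K = 8 ⇒ e_K = 10.
Then e_O = 25 − 0.5·10 = 20.

10, 20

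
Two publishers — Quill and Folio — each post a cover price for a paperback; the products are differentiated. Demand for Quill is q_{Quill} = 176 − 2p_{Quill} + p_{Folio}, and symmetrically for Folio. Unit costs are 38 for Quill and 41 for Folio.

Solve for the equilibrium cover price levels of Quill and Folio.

84.4, 85.6

Quill's profit: π = (p_{Quill} − 38)(176 − 2p_{Quill} + p_{Folio}).
∂π/∂p_{Quill} = 252 − 4p_{Quill} + p_{Folio} = 0 ⇒ p_{Quill} = 63 + 0.25p_{Folio}.
Similarly p_{Folio} = 64.5 + 0.25p_{Quill}.
Substituting the second reaction function into the first: p_{Quill} = 63 + 0.25(64.5 + 0.25p_{Quill}), which gives 0.9375p_{Quill} = 79.125 ⇒ p_{Quill} = 84.4.
Then p_{Folio} = 64.5 + 0.25·84.4 = 85.6.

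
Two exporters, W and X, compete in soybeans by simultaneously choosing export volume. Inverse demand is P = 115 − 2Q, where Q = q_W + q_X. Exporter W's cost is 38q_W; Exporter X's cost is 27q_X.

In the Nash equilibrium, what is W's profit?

242

Exporter W's profit: π = q_W(115 − 2(q_W + q_X)) − 38q_W.
∂π/∂q_W = 77 − 4q_W − 2q_X = 0, so q_W = 19.25 − 0.5q_X.
By the same steps for X: q_X = 22 − 0.5q_W.
Plugging q_X into W's best response: q_W = 19.25 − 0.5(22 − 0.5q_W) ⇒ 0.75q_W = 8.25, so q_W = 11.
Then q_X = 22 − 0.5·11 = 16.5.
Price P = 115 − 2·27.5 = 60.
W's profit: (60 − 38)·11 = 242.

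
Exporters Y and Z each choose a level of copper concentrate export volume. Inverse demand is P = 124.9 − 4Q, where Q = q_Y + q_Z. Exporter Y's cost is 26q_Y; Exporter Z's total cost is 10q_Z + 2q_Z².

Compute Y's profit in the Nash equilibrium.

Exporter Y's profit: π = q_Y(124.9 − 4(q_Y + q_Z)) − 26q_Y.
∂π/∂q_Y = 98.9 − 8q_Y − 4q_Z = 0, so q_Y = 12.3625 − 0.5q_Z.
For Z: ∂π/∂q_Z = 114.9 − 12q_Z − 4q_Y = 0 ⇒ q_Z = 9.575 − (1/3)q_Y.
Solving the two reaction functions simultaneously: (1 − (−0.5)(−1/3))q_Y = 12.3625 − 0.5·9.575, so (5/6)q_Y = 7.575 and q_Y = 9.09.
Then q_Z = 9.575 − (1/3)·9.09 = 6.545.
Price P = 124.9 − 4·15.635 = 62.36.
Y's profit: (62.36 − 26)·9.09 = 330.5124.

330.5124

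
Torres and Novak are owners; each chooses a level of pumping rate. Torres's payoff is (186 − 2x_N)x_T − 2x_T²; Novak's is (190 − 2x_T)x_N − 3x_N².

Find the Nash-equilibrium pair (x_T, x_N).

36.8, 19.4

Expanding Torres's payoff: 186x_T − 2x_Nx_T − 2x_T².
∂π/∂x_T = 186 − 2x_N − 4x_T = 0, so x_T = 46.5 − 0.5x_N.
Likewise for Novak: x_N = 95/3 − (1/3)x_T.
Solving the two reaction functions simultaneously: (1 − (−0.5)(−1/3))x_T = 46.5 − 0.5·(95/3), so (5/6)x_T = 92/3 and x_T = 36.8.
Then x_N = 95/3 − (1/3)·36.8 = 19.4.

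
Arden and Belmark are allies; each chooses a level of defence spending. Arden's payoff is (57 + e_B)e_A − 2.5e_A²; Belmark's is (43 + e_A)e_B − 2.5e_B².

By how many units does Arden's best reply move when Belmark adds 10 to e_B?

Expanding Arden's payoff: 57e_A + e_Be_A − 2.5e_A².
∂π/∂e_A = 57 + e_B − 5e_A = 0, so e_A = 11.4 + 0.2e_B.
The reaction-function slope is 0.2, so a 10-unit rise in e_B moves e_A by 0.2 × 10 = 2. Arden's best response rises — the actions are strategic complements.

2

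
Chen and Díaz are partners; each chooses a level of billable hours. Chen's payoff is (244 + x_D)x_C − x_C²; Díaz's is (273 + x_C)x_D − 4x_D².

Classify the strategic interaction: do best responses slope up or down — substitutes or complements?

Expanding Chen's payoff: 244x_C + x_Dx_C − x_C².
∂π/∂x_C = 244 + x_D − 2x_C = 0, so x_C = 122 + 0.5x_D.
The best-response slope dx_C/dx_D = 0.5 > 0: the reaction function is upward-sloping, so the choices are strategic complements.

strategic complements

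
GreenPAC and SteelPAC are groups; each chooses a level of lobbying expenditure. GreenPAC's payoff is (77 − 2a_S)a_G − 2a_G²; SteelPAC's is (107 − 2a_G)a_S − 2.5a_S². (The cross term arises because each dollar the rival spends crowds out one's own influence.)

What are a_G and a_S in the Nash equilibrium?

Expanding GreenPAC's payoff: 77a_G − 2a_Sa_G − 2a_G².
∂π/∂a_G = 77 − 2a_S − 4a_G = 0, so a_G = 19.25 − 0.5a_S.
Likewise for SteelPAC: a_S = 21.4 − 0.4a_G.
Substituting the second reaction function into the first: a_G = 19.25 − 0.5(21.4 − 0.4a_G), which gives 0.8a_G = 8.55 ⇒ a_G = 10.6875.
Then a_S = 21.4 − 0.4·10.6875 = 17.125.

10.6875, 17.125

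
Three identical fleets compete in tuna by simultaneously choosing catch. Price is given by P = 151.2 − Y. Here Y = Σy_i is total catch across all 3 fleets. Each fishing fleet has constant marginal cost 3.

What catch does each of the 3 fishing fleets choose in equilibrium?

A representative fishing fleet's profit is π_i = y_i(151.2 − Y) − 3y_i, with Y = y_i + Σ_{j≠i} y_j.
First-order condition: 148.2 − 2y_i − Σ_{j≠i} y_j = 0.
Imposing symmetry (y_j = y for all j) turns Σ_{j≠i} y_j into 2y, so 148.2 = 4y and y = 37.05.

37.05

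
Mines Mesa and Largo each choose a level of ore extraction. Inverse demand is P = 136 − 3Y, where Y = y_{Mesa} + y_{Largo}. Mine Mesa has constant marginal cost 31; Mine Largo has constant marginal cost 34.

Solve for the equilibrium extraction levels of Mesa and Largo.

12, 11

Mine Mesa's profit: π = y_{Mesa}(136 − 3(y_{Mesa} + y_{Largo})) − 31y_{Mesa}.
∂π/∂y_{Mesa} = 105 − 6y_{Mesa} − 3y_{Largo} = 0, so y_{Mesa} = 17.5 − 0.5y_{Largo}.
By the same steps for Largo: y_{Largo} = 17 − 0.5y_{Mesa}.
Solving the two reaction functions simultaneously: (1 − (−0.5)(−0.5))y_{Mesa} = 17.5 − 0.5·17, so 0.75y_{Mesa} = 9 and y_{Mesa} = 12.
Then y_{Largo} = 17 − 0.5·12 = 11.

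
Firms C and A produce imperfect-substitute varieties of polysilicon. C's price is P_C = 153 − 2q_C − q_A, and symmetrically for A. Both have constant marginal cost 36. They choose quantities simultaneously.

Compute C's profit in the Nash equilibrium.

Firm C's profit: π = q_C(153 − 2q_C − q_A) − 36q_C.
∂π/∂q_C = 117 − 4q_C − q_A = 0 ⇒ q_C = 29.25 − 0.25q_A.
By symmetry q_A = q_C; substituting into the reaction function, 1.25q_C = 29.25 and q_C = 23.4.
P_C = 153 − 2·23.4 − 23.4 = 82.8.
Profit = (82.8 − 36)·23.4 = 1095.12.

1095.12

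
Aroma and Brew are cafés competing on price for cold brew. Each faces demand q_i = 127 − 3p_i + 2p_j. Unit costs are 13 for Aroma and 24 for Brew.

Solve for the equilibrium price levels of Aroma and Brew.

43.5625, 47.6875

Aroma's profit: π = (p_{Aroma} − 13)(127 − 3p_{Aroma} + 2p_{Brew}).
∂π/∂p_{Aroma} = 166 − 6p_{Aroma} + 2p_{Brew} = 0 ⇒ p_{Aroma} = 83/3 + (1/3)p_{Brew}.
Similarly p_{Brew} = 199/6 + (1/3)p_{Aroma}.
Plugging p_{Brew} into Aroma's best response: p_{Aroma} = 83/3 + (1/3)(199/6 + (1/3)p_{Aroma}) ⇒ (8/9)p_{Aroma} = 697/18, so p_{Aroma} = 43.5625.
Then p_{Brew} = 199/6 + (1/3)·43.5625 = 47.6875.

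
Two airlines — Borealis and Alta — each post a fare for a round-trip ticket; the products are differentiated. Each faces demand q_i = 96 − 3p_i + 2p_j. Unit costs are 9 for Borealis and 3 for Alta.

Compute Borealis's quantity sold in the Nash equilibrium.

61.875

Borealis's profit: π = (p_{Borealis} − 9)(96 − 3p_{Borealis} + 2p_{Alta}).
∂π/∂p_{Borealis} = 123 − 6p_{Borealis} + 2p_{Alta} = 0 ⇒ p_{Borealis} = 20.5 + (1/3)p_{Alta}.
Similarly p_{Alta} = 17.5 + (1/3)p_{Borealis}.
Plugging p_{Alta} into Borealis's best response: p_{Borealis} = 20.5 + (1/3)(17.5 + (1/3)p_{Borealis}) ⇒ (8/9)p_{Borealis} = 79/3, so p_{Borealis} = 29.625.
Then p_{Alta} = 17.5 + (1/3)·29.625 = 27.375.
q_{Borealis} = 96 − 3·29.625 + 2·27.375 = 61.875.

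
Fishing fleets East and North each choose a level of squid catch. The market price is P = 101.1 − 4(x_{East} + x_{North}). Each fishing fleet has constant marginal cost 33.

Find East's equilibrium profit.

128.8225

Fishing fleet East's profit: π = x_{East}(101.1 − 4(x_{East} + x_{North})) − 33x_{East}.
∂π/∂x_{East} = 68.1 − 8x_{East} − 4x_{North} = 0, so x_{East} = 8.5125 − 0.5x_{North}.
Setting x_{East} = x_{North} in the reaction function: x_{East} = 8.5125 − 0.5x_{East}, so x_{East} = 8.5125 / 1.5 = 5.675.
Price P = 101.1 − 4·11.35 = 55.7.
East's profit: (55.7 − 33)·5.675 = 128.8225.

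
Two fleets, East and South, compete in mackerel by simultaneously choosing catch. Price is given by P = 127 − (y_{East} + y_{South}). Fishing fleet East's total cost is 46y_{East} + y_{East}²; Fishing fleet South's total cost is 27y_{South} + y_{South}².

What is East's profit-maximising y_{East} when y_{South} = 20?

15.25

Fishing fleet East's profit: π = y_{East}(127 − (y_{East} + y_{South})) − 46y_{East} − y_{East}².
∂π/∂y_{East} = 81 − 4y_{East} − y_{South} = 0, so y_{East} = 20.25 − 0.25y_{South}.
At y_{South} = 20: y_{East} = 20.25 − 0.25·20 = 15.25.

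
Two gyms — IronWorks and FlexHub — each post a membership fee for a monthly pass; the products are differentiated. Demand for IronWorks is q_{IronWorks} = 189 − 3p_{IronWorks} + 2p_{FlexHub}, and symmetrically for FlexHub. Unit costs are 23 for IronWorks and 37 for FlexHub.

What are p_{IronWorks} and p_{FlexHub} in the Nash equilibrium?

67.125, 72.375

IronWorks's profit: π = (p_{IronWorks} − 23)(189 − 3p_{IronWorks} + 2p_{FlexHub}).
∂π/∂p_{IronWorks} = 258 − 6p_{IronWorks} + 2p_{FlexHub} = 0 ⇒ p_{IronWorks} = 43 + (1/3)p_{FlexHub}.
Similarly p_{FlexHub} = 50 + (1/3)p_{IronWorks}.
Solving the two reaction functions simultaneously: (1 − (1/3)(1/3))p_{IronWorks} = 43 + (1/3)·50, so (8/9)p_{IronWorks} = 179/3 and p_{IronWorks} = 67.125.
Then p_{FlexHub} = 50 + (1/3)·67.125 = 72.375.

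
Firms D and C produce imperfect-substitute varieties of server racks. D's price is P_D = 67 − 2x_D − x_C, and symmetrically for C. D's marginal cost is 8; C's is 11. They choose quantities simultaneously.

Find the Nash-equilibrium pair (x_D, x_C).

12, 11

Firm D's profit: π = x_D(67 − 2x_D − x_C) − 8x_D.
∂π/∂x_D = 59 − 4x_D − x_C = 0 ⇒ x_D = 14.75 − 0.25x_C.
Similarly x_C = 14 − 0.25x_D.
Plugging x_C into D's best response: x_D = 14.75 − 0.25(14 − 0.25x_D) ⇒ 0.9375x_D = 11.25, so x_D = 12.
Then x_C = 14 − 0.25·12 = 11.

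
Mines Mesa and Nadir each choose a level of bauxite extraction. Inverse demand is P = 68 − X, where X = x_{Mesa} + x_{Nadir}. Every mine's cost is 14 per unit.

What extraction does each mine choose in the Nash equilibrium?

18

Mine Mesa's profit: π = x_{Mesa}(68 − (x_{Mesa} + x_{Nadir})) − 14x_{Mesa}.
∂π/∂x_{Mesa} = 54 − 2x_{Mesa} − x_{Nadir} = 0, so x_{Mesa} = 27 − 0.5x_{Nadir}.
The game is symmetric, so in equilibrium x_{Nadir} = x_{Mesa}: the reaction function gives 1.5x_{Mesa} = 27, hence x_{Mesa} = 18.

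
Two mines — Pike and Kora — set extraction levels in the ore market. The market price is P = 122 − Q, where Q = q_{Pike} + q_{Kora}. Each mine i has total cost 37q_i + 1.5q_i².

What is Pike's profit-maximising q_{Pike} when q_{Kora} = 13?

Mine Pike's profit: π = q_{Pike}(122 − (q_{Pike} + q_{Kora})) − 37q_{Pike} − 1.5q_{Pike}².
∂π/∂q_{Pike} = 85 − 5q_{Pike} − q_{Kora} = 0, so q_{Pike} = 17 − 0.2q_{Kora}.
At q_{Kora} = 13: q_{Pike} = 17 − 0.2·13 = 14.4.

14.4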